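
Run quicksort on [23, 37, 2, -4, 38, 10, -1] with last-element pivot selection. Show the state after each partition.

Partition 1: pivot=-1 at index 1 -> [-4, -1, 2, 23, 38, 10, 37]
Partition 2: pivot=37 at index 5 -> [-4, -1, 2, 23, 10, 37, 38]
Partition 3: pivot=10 at index 3 -> [-4, -1, 2, 10, 23, 37, 38]


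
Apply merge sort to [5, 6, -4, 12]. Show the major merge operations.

Divide and conquer:
  Merge [5] + [6] -> [5, 6]
  Merge [-4] + [12] -> [-4, 12]
  Merge [5, 6] + [-4, 12] -> [-4, 5, 6, 12]


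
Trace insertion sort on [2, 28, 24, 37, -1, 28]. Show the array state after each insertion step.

First element 2 is already 'sorted'
Insert 28: shifted 0 elements -> [2, 28, 24, 37, -1, 28]
Insert 24: shifted 1 elements -> [2, 24, 28, 37, -1, 28]
Insert 37: shifted 0 elements -> [2, 24, 28, 37, -1, 28]
Insert -1: shifted 4 elements -> [-1, 2, 24, 28, 37, 28]
Insert 28: shifted 1 elements -> [-1, 2, 24, 28, 28, 37]


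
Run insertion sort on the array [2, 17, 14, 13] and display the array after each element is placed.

First element 2 is already 'sorted'
Insert 17: shifted 0 elements -> [2, 17, 14, 13]
Insert 14: shifted 1 elements -> [2, 14, 17, 13]
Insert 13: shifted 2 elements -> [2, 13, 14, 17]


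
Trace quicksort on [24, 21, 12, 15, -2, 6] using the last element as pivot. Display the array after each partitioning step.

Partition 1: pivot=6 at index 1 -> [-2, 6, 12, 15, 24, 21]
Partition 2: pivot=21 at index 4 -> [-2, 6, 12, 15, 21, 24]
Partition 3: pivot=15 at index 3 -> [-2, 6, 12, 15, 21, 24]


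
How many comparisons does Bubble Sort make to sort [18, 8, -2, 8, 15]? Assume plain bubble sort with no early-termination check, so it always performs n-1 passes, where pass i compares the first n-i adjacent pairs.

Pass 1: compare adjacent pairs (0,1)..(3,4) = 4 comparison(s), 4 swap(s) -> [8, -2, 8, 15, 18]
Pass 2: compare adjacent pairs (0,1)..(2,3) = 3 comparison(s), 1 swap(s) -> [-2, 8, 8, 15, 18]
Pass 3: compare adjacent pairs (0,1)..(1,2) = 2 comparison(s), 0 swap(s) -> [-2, 8, 8, 15, 18]
Pass 4: compare adjacent pairs (0,1)..(0,1) = 1 comparison(s), 0 swap(s) -> [-2, 8, 8, 15, 18]
Total comparisons: 4 + 3 + 2 + 1 = 10


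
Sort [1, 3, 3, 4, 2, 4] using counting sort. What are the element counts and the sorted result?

Count array: [0, 1, 1, 2, 2]
(count[i] = number of elements equal to i)
Cumulative count: [0, 1, 2, 4, 6]
Sorted: [1, 2, 3, 3, 4, 4]


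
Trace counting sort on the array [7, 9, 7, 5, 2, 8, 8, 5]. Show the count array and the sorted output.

Count array: [0, 0, 1, 0, 0, 2, 0, 2, 2, 1]
(count[i] = number of elements equal to i)
Cumulative count: [0, 0, 1, 1, 1, 3, 3, 5, 7, 8]
Sorted: [2, 5, 5, 7, 7, 8, 8, 9]


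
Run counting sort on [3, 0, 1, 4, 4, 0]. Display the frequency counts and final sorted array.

Count array: [2, 1, 0, 1, 2]
(count[i] = number of elements equal to i)
Cumulative count: [2, 3, 3, 4, 6]
Sorted: [0, 0, 1, 3, 4, 4]


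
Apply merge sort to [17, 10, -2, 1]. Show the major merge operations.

Divide and conquer:
  Merge [17] + [10] -> [10, 17]
  Merge [-2] + [1] -> [-2, 1]
  Merge [10, 17] + [-2, 1] -> [-2, 1, 10, 17]


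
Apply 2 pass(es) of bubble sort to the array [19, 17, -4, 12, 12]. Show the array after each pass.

After pass 1: [17, -4, 12, 12, 19] (4 swaps)
After pass 2: [-4, 12, 12, 17, 19] (3 swaps)
Total swaps: 7


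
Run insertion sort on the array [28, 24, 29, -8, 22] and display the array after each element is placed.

First element 28 is already 'sorted'
Insert 24: shifted 1 elements -> [24, 28, 29, -8, 22]
Insert 29: shifted 0 elements -> [24, 28, 29, -8, 22]
Insert -8: shifted 3 elements -> [-8, 24, 28, 29, 22]
Insert 22: shifted 3 elements -> [-8, 22, 24, 28, 29]


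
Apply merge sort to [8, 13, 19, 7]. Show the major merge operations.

Divide and conquer:
  Merge [8] + [13] -> [8, 13]
  Merge [19] + [7] -> [7, 19]
  Merge [8, 13] + [7, 19] -> [7, 8, 13, 19]


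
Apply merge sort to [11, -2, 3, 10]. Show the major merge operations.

Divide and conquer:
  Merge [11] + [-2] -> [-2, 11]
  Merge [3] + [10] -> [3, 10]
  Merge [-2, 11] + [3, 10] -> [-2, 3, 10, 11]


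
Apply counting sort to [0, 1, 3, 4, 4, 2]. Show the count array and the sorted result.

Count array: [1, 1, 1, 1, 2]
(count[i] = number of elements equal to i)
Cumulative count: [1, 2, 3, 4, 6]
Sorted: [0, 1, 2, 3, 4, 4]


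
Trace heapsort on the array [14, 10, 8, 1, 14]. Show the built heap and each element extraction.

Build heap: [14, 14, 8, 1, 10]
Extract 14: [14, 10, 8, 1, 14]
Extract 14: [10, 1, 8, 14, 14]
Extract 10: [8, 1, 10, 14, 14]
Extract 8: [1, 8, 10, 14, 14]


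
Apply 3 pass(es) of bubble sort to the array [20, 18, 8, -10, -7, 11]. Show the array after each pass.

After pass 1: [18, 8, -10, -7, 11, 20] (5 swaps)
After pass 2: [8, -10, -7, 11, 18, 20] (4 swaps)
After pass 3: [-10, -7, 8, 11, 18, 20] (2 swaps)
Total swaps: 11


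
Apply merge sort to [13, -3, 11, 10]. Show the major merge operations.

Divide and conquer:
  Merge [13] + [-3] -> [-3, 13]
  Merge [11] + [10] -> [10, 11]
  Merge [-3, 13] + [10, 11] -> [-3, 10, 11, 13]


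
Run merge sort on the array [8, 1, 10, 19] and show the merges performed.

Divide and conquer:
  Merge [8] + [1] -> [1, 8]
  Merge [10] + [19] -> [10, 19]
  Merge [1, 8] + [10, 19] -> [1, 8, 10, 19]


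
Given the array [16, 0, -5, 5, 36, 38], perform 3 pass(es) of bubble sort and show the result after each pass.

After pass 1: [0, -5, 5, 16, 36, 38] (3 swaps)
After pass 2: [-5, 0, 5, 16, 36, 38] (1 swaps)
After pass 3: [-5, 0, 5, 16, 36, 38] (0 swaps)
Total swaps: 4


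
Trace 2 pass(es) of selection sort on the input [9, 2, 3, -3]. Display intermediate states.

Pass 1: Select minimum -3 at index 3, swap -> [-3, 2, 3, 9]
Pass 2: Select minimum 2 at index 1, swap -> [-3, 2, 3, 9]


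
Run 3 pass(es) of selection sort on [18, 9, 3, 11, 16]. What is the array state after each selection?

Pass 1: Select minimum 3 at index 2, swap -> [3, 9, 18, 11, 16]
Pass 2: Select minimum 9 at index 1, swap -> [3, 9, 18, 11, 16]
Pass 3: Select minimum 11 at index 3, swap -> [3, 9, 11, 18, 16]


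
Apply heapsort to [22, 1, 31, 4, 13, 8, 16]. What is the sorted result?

Build heap: [31, 13, 22, 4, 1, 8, 16]
Extract 31: [22, 13, 16, 4, 1, 8, 31]
Extract 22: [16, 13, 8, 4, 1, 22, 31]
Extract 16: [13, 4, 8, 1, 16, 22, 31]
Extract 13: [8, 4, 1, 13, 16, 22, 31]
Extract 8: [4, 1, 8, 13, 16, 22, 31]
Extract 4: [1, 4, 8, 13, 16, 22, 31]


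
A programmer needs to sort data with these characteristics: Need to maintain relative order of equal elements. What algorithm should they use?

Best choice: Merge sort or Insertion sort
Reason: Both are stable; quicksort and heapsort are not stable


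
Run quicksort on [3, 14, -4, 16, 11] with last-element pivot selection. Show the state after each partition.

Partition 1: pivot=11 at index 2 -> [3, -4, 11, 16, 14]
Partition 2: pivot=-4 at index 0 -> [-4, 3, 11, 16, 14]
Partition 3: pivot=14 at index 3 -> [-4, 3, 11, 14, 16]


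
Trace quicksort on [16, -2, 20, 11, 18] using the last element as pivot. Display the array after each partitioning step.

Partition 1: pivot=18 at index 3 -> [16, -2, 11, 18, 20]
Partition 2: pivot=11 at index 1 -> [-2, 11, 16, 18, 20]


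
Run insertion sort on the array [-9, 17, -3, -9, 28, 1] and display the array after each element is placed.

First element -9 is already 'sorted'
Insert 17: shifted 0 elements -> [-9, 17, -3, -9, 28, 1]
Insert -3: shifted 1 elements -> [-9, -3, 17, -9, 28, 1]
Insert -9: shifted 2 elements -> [-9, -9, -3, 17, 28, 1]
Insert 28: shifted 0 elements -> [-9, -9, -3, 17, 28, 1]
Insert 1: shifted 2 elements -> [-9, -9, -3, 1, 17, 28]


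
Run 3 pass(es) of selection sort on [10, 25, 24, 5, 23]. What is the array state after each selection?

Pass 1: Select minimum 5 at index 3, swap -> [5, 25, 24, 10, 23]
Pass 2: Select minimum 10 at index 3, swap -> [5, 10, 24, 25, 23]
Pass 3: Select minimum 23 at index 4, swap -> [5, 10, 23, 25, 24]


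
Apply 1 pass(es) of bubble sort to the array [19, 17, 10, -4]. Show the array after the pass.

After pass 1: [17, 10, -4, 19] (3 swaps)
Total swaps: 3


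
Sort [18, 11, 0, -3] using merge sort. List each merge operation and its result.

Divide and conquer:
  Merge [18] + [11] -> [11, 18]
  Merge [0] + [-3] -> [-3, 0]
  Merge [11, 18] + [-3, 0] -> [-3, 0, 11, 18]


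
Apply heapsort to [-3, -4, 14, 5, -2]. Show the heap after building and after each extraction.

Build heap: [14, 5, -3, -4, -2]
Extract 14: [5, -2, -3, -4, 14]
Extract 5: [-2, -4, -3, 5, 14]
Extract -2: [-3, -4, -2, 5, 14]
Extract -3: [-4, -3, -2, 5, 14]


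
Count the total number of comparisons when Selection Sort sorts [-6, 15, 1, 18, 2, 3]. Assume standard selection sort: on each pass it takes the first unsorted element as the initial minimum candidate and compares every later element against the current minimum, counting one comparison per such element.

Pass 1: scan indices 1..5 for the minimum = 5 comparison(s); min is -6, place at index 0 -> [-6, 15, 1, 18, 2, 3]
Pass 2: scan indices 2..5 for the minimum = 4 comparison(s); min is 1, place at index 1 -> [-6, 1, 15, 18, 2, 3]
Pass 3: scan indices 3..5 for the minimum = 3 comparison(s); min is 2, place at index 2 -> [-6, 1, 2, 18, 15, 3]
Pass 4: scan indices 4..5 for the minimum = 2 comparison(s); min is 3, place at index 3 -> [-6, 1, 2, 3, 15, 18]
Pass 5: scan indices 5..5 for the minimum = 1 comparison(s); min is 15, place at index 4 -> [-6, 1, 2, 3, 15, 18]
Selection sort always scans the whole unsorted suffix, so the count is (n-1) + (n-2) + ... + 1 = n(n-1)/2 = 6*5/2 = 15 regardless of the input order.
Total comparisons: 5 + 4 + 3 + 2 + 1 = 15


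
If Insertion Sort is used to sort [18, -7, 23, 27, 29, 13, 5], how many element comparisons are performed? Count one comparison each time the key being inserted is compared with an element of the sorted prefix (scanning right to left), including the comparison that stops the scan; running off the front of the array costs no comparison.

Insert -7: 18 > -7 (shift), reached front = 1 comparison(s) -> [-7, 18, 23, 27, 29, 13, 5]
Insert 23: 18 <= 23 (stop) = 1 comparison(s) -> [-7, 18, 23, 27, 29, 13, 5]
Insert 27: 23 <= 27 (stop) = 1 comparison(s) -> [-7, 18, 23, 27, 29, 13, 5]
Insert 29: 27 <= 29 (stop) = 1 comparison(s) -> [-7, 18, 23, 27, 29, 13, 5]
Insert 13: 29 > 13 (shift), 27 > 13 (shift), 23 > 13 (shift), 18 > 13 (shift), -7 <= 13 (stop) = 5 comparison(s) -> [-7, 13, 18, 23, 27, 29, 5]
Insert 5: 29 > 5 (shift), 27 > 5 (shift), 23 > 5 (shift), 18 > 5 (shift), 13 > 5 (shift), -7 <= 5 (stop) = 6 comparison(s) -> [-7, 5, 13, 18, 23, 27, 29]
Total comparisons: 1 + 1 + 1 + 1 + 5 + 6 = 15


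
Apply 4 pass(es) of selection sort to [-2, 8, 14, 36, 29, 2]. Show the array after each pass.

Pass 1: Select minimum -2 at index 0, swap -> [-2, 8, 14, 36, 29, 2]
Pass 2: Select minimum 2 at index 5, swap -> [-2, 2, 14, 36, 29, 8]
Pass 3: Select minimum 8 at index 5, swap -> [-2, 2, 8, 36, 29, 14]
Pass 4: Select minimum 14 at index 5, swap -> [-2, 2, 8, 14, 29, 36]


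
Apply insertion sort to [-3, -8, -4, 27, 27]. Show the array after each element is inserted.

First element -3 is already 'sorted'
Insert -8: shifted 1 elements -> [-8, -3, -4, 27, 27]
Insert -4: shifted 1 elements -> [-8, -4, -3, 27, 27]
Insert 27: shifted 0 elements -> [-8, -4, -3, 27, 27]
Insert 27: shifted 0 elements -> [-8, -4, -3, 27, 27]


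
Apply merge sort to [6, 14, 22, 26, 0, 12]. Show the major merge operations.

Divide and conquer:
  Merge [14] + [22] -> [14, 22]
  Merge [6] + [14, 22] -> [6, 14, 22]
  Merge [0] + [12] -> [0, 12]
  Merge [26] + [0, 12] -> [0, 12, 26]
  Merge [6, 14, 22] + [0, 12, 26] -> [0, 6, 12, 14, 22, 26]


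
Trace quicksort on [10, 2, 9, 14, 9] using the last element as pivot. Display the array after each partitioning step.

Partition 1: pivot=9 at index 2 -> [2, 9, 9, 14, 10]
Partition 2: pivot=9 at index 1 -> [2, 9, 9, 14, 10]
Partition 3: pivot=10 at index 3 -> [2, 9, 9, 10, 14]


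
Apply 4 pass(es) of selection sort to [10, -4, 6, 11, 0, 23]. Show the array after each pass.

Pass 1: Select minimum -4 at index 1, swap -> [-4, 10, 6, 11, 0, 23]
Pass 2: Select minimum 0 at index 4, swap -> [-4, 0, 6, 11, 10, 23]
Pass 3: Select minimum 6 at index 2, swap -> [-4, 0, 6, 11, 10, 23]
Pass 4: Select minimum 10 at index 4, swap -> [-4, 0, 6, 10, 11, 23]


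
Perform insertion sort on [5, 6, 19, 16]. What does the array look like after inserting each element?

First element 5 is already 'sorted'
Insert 6: shifted 0 elements -> [5, 6, 19, 16]
Insert 19: shifted 0 elements -> [5, 6, 19, 16]
Insert 16: shifted 1 elements -> [5, 6, 16, 19]


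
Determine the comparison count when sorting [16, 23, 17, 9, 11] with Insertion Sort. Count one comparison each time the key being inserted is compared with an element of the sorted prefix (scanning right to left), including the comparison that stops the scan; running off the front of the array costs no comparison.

Insert 23: 16 <= 23 (stop) = 1 comparison(s) -> [16, 23, 17, 9, 11]
Insert 17: 23 > 17 (shift), 16 <= 17 (stop) = 2 comparison(s) -> [16, 17, 23, 9, 11]
Insert 9: 23 > 9 (shift), 17 > 9 (shift), 16 > 9 (shift), reached front = 3 comparison(s) -> [9, 16, 17, 23, 11]
Insert 11: 23 > 11 (shift), 17 > 11 (shift), 16 > 11 (shift), 9 <= 11 (stop) = 4 comparison(s) -> [9, 11, 16, 17, 23]
Total comparisons: 1 + 2 + 3 + 4 = 10


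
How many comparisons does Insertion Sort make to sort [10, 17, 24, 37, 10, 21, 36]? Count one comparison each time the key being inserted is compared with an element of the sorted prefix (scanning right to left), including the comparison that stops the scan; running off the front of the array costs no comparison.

Insert 17: 10 <= 17 (stop) = 1 comparison(s) -> [10, 17, 24, 37, 10, 21, 36]
Insert 24: 17 <= 24 (stop) = 1 comparison(s) -> [10, 17, 24, 37, 10, 21, 36]
Insert 37: 24 <= 37 (stop) = 1 comparison(s) -> [10, 17, 24, 37, 10, 21, 36]
Insert 10: 37 > 10 (shift), 24 > 10 (shift), 17 > 10 (shift), 10 <= 10 (stop) = 4 comparison(s) -> [10, 10, 17, 24, 37, 21, 36]
Insert 21: 37 > 21 (shift), 24 > 21 (shift), 17 <= 21 (stop) = 3 comparison(s) -> [10, 10, 17, 21, 24, 37, 36]
Insert 36: 37 > 36 (shift), 24 <= 36 (stop) = 2 comparison(s) -> [10, 10, 17, 21, 24, 36, 37]
Total comparisons: 1 + 1 + 1 + 4 + 3 + 2 = 12


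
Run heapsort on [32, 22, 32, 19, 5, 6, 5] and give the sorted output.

Build heap: [32, 22, 32, 19, 5, 6, 5]
Extract 32: [32, 22, 6, 19, 5, 5, 32]
Extract 32: [22, 19, 6, 5, 5, 32, 32]
Extract 22: [19, 5, 6, 5, 22, 32, 32]
Extract 19: [6, 5, 5, 19, 22, 32, 32]
Extract 6: [5, 5, 6, 19, 22, 32, 32]
Extract 5: [5, 5, 6, 19, 22, 32, 32]


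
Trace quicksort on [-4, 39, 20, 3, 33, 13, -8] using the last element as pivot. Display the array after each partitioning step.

Partition 1: pivot=-8 at index 0 -> [-8, 39, 20, 3, 33, 13, -4]
Partition 2: pivot=-4 at index 1 -> [-8, -4, 20, 3, 33, 13, 39]
Partition 3: pivot=39 at index 6 -> [-8, -4, 20, 3, 33, 13, 39]
Partition 4: pivot=13 at index 3 -> [-8, -4, 3, 13, 33, 20, 39]
Partition 5: pivot=20 at index 4 -> [-8, -4, 3, 13, 20, 33, 39]


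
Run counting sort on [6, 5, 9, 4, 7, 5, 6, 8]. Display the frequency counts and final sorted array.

Count array: [0, 0, 0, 0, 1, 2, 2, 1, 1, 1]
(count[i] = number of elements equal to i)
Cumulative count: [0, 0, 0, 0, 1, 3, 5, 6, 7, 8]
Sorted: [4, 5, 5, 6, 6, 7, 8, 9]


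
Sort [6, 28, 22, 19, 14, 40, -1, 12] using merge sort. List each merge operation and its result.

Divide and conquer:
  Merge [6] + [28] -> [6, 28]
  Merge [22] + [19] -> [19, 22]
  Merge [6, 28] + [19, 22] -> [6, 19, 22, 28]
  Merge [14] + [40] -> [14, 40]
  Merge [-1] + [12] -> [-1, 12]
  Merge [14, 40] + [-1, 12] -> [-1, 12, 14, 40]
  Merge [6, 19, 22, 28] + [-1, 12, 14, 40] -> [-1, 6, 12, 14, 19, 22, 28, 40]


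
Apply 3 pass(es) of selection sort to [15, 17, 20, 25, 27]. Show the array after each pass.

Pass 1: Select minimum 15 at index 0, swap -> [15, 17, 20, 25, 27]
Pass 2: Select minimum 17 at index 1, swap -> [15, 17, 20, 25, 27]
Pass 3: Select minimum 20 at index 2, swap -> [15, 17, 20, 25, 27]


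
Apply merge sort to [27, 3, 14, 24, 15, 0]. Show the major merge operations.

Divide and conquer:
  Merge [3] + [14] -> [3, 14]
  Merge [27] + [3, 14] -> [3, 14, 27]
  Merge [15] + [0] -> [0, 15]
  Merge [24] + [0, 15] -> [0, 15, 24]
  Merge [3, 14, 27] + [0, 15, 24] -> [0, 3, 14, 15, 24, 27]


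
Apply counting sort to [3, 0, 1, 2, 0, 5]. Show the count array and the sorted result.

Count array: [2, 1, 1, 1, 0, 1]
(count[i] = number of elements equal to i)
Cumulative count: [2, 3, 4, 5, 5, 6]
Sorted: [0, 0, 1, 2, 3, 5]


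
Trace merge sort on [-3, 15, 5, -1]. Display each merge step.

Divide and conquer:
  Merge [-3] + [15] -> [-3, 15]
  Merge [5] + [-1] -> [-1, 5]
  Merge [-3, 15] + [-1, 5] -> [-3, -1, 5, 15]


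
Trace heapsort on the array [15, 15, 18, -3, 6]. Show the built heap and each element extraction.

Build heap: [18, 15, 15, -3, 6]
Extract 18: [15, 6, 15, -3, 18]
Extract 15: [15, 6, -3, 15, 18]
Extract 15: [6, -3, 15, 15, 18]
Extract 6: [-3, 6, 15, 15, 18]


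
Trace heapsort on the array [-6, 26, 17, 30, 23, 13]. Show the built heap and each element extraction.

Build heap: [30, 26, 17, -6, 23, 13]
Extract 30: [26, 23, 17, -6, 13, 30]
Extract 26: [23, 13, 17, -6, 26, 30]
Extract 23: [17, 13, -6, 23, 26, 30]
Extract 17: [13, -6, 17, 23, 26, 30]
Extract 13: [-6, 13, 17, 23, 26, 30]


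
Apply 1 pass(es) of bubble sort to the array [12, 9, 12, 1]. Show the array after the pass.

After pass 1: [9, 12, 1, 12] (2 swaps)
Total swaps: 2


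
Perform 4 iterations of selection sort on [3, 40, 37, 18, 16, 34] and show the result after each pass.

Pass 1: Select minimum 3 at index 0, swap -> [3, 40, 37, 18, 16, 34]
Pass 2: Select minimum 16 at index 4, swap -> [3, 16, 37, 18, 40, 34]
Pass 3: Select minimum 18 at index 3, swap -> [3, 16, 18, 37, 40, 34]
Pass 4: Select minimum 34 at index 5, swap -> [3, 16, 18, 34, 40, 37]


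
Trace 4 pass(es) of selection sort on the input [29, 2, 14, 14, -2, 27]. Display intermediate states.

Pass 1: Select minimum -2 at index 4, swap -> [-2, 2, 14, 14, 29, 27]
Pass 2: Select minimum 2 at index 1, swap -> [-2, 2, 14, 14, 29, 27]
Pass 3: Select minimum 14 at index 2, swap -> [-2, 2, 14, 14, 29, 27]
Pass 4: Select minimum 14 at index 3, swap -> [-2, 2, 14, 14, 29, 27]


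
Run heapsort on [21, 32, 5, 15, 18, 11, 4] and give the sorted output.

Build heap: [32, 21, 11, 15, 18, 5, 4]
Extract 32: [21, 18, 11, 15, 4, 5, 32]
Extract 21: [18, 15, 11, 5, 4, 21, 32]
Extract 18: [15, 5, 11, 4, 18, 21, 32]
Extract 15: [11, 5, 4, 15, 18, 21, 32]
Extract 11: [5, 4, 11, 15, 18, 21, 32]
Extract 5: [4, 5, 11, 15, 18, 21, 32]


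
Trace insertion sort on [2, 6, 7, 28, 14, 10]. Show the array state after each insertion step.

First element 2 is already 'sorted'
Insert 6: shifted 0 elements -> [2, 6, 7, 28, 14, 10]
Insert 7: shifted 0 elements -> [2, 6, 7, 28, 14, 10]
Insert 28: shifted 0 elements -> [2, 6, 7, 28, 14, 10]
Insert 14: shifted 1 elements -> [2, 6, 7, 14, 28, 10]
Insert 10: shifted 2 elements -> [2, 6, 7, 10, 14, 28]


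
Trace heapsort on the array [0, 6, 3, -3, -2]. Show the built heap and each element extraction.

Build heap: [6, 0, 3, -3, -2]
Extract 6: [3, 0, -2, -3, 6]
Extract 3: [0, -3, -2, 3, 6]
Extract 0: [-2, -3, 0, 3, 6]
Extract -2: [-3, -2, 0, 3, 6]


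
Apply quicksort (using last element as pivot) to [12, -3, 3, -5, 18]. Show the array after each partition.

Partition 1: pivot=18 at index 4 -> [12, -3, 3, -5, 18]
Partition 2: pivot=-5 at index 0 -> [-5, -3, 3, 12, 18]
Partition 3: pivot=12 at index 3 -> [-5, -3, 3, 12, 18]
Partition 4: pivot=3 at index 2 -> [-5, -3, 3, 12, 18]


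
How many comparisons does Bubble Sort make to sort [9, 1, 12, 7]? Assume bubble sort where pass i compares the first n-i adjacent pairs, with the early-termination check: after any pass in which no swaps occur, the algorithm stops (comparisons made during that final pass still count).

Pass 1: compare adjacent pairs (0,1)..(2,3) = 3 comparison(s), 2 swap(s) -> [1, 9, 7, 12]
Pass 2: compare adjacent pairs (0,1)..(1,2) = 2 comparison(s), 1 swap(s) -> [1, 7, 9, 12]
Pass 3: compare adjacent pairs (0,1)..(0,1) = 1 comparison(s), 0 swap(s) -> [1, 7, 9, 12]
No swaps in this pass, so bubble sort stops here.
Total comparisons: 3 + 2 + 1 = 6


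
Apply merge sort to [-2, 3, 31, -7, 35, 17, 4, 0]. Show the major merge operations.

Divide and conquer:
  Merge [-2] + [3] -> [-2, 3]
  Merge [31] + [-7] -> [-7, 31]
  Merge [-2, 3] + [-7, 31] -> [-7, -2, 3, 31]
  Merge [35] + [17] -> [17, 35]
  Merge [4] + [0] -> [0, 4]
  Merge [17, 35] + [0, 4] -> [0, 4, 17, 35]
  Merge [-7, -2, 3, 31] + [0, 4, 17, 35] -> [-7, -2, 0, 3, 4, 17, 31, 35]


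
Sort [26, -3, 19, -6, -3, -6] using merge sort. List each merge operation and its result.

Divide and conquer:
  Merge [-3] + [19] -> [-3, 19]
  Merge [26] + [-3, 19] -> [-3, 19, 26]
  Merge [-3] + [-6] -> [-6, -3]
  Merge [-6] + [-6, -3] -> [-6, -6, -3]
  Merge [-3, 19, 26] + [-6, -6, -3] -> [-6, -6, -3, -3, 19, 26]


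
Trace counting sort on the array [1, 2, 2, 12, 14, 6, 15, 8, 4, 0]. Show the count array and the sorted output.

Count array: [1, 1, 2, 0, 1, 0, 1, 0, 1, 0, 0, 0, 1, 0, 1, 1]
(count[i] = number of elements equal to i)
Cumulative count: [1, 2, 4, 4, 5, 5, 6, 6, 7, 7, 7, 7, 8, 8, 9, 10]
Sorted: [0, 1, 2, 2, 4, 6, 8, 12, 14, 15]


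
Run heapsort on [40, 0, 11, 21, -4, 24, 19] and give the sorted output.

Build heap: [40, 21, 24, 0, -4, 11, 19]
Extract 40: [24, 21, 19, 0, -4, 11, 40]
Extract 24: [21, 11, 19, 0, -4, 24, 40]
Extract 21: [19, 11, -4, 0, 21, 24, 40]
Extract 19: [11, 0, -4, 19, 21, 24, 40]
Extract 11: [0, -4, 11, 19, 21, 24, 40]
Extract 0: [-4, 0, 11, 19, 21, 24, 40]


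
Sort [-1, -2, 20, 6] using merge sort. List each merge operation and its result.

Divide and conquer:
  Merge [-1] + [-2] -> [-2, -1]
  Merge [20] + [6] -> [6, 20]
  Merge [-2, -1] + [6, 20] -> [-2, -1, 6, 20]


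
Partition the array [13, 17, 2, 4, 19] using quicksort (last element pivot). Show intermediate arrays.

Partition 1: pivot=19 at index 4 -> [13, 17, 2, 4, 19]
Partition 2: pivot=4 at index 1 -> [2, 4, 13, 17, 19]
Partition 3: pivot=17 at index 3 -> [2, 4, 13, 17, 19]


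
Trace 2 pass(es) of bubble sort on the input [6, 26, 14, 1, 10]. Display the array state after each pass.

After pass 1: [6, 14, 1, 10, 26] (3 swaps)
After pass 2: [6, 1, 10, 14, 26] (2 swaps)
Total swaps: 5


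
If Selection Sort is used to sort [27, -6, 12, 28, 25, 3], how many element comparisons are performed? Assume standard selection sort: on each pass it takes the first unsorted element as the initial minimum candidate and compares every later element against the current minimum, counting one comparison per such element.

Pass 1: scan indices 1..5 for the minimum = 5 comparison(s); min is -6, place at index 0 -> [-6, 27, 12, 28, 25, 3]
Pass 2: scan indices 2..5 for the minimum = 4 comparison(s); min is 3, place at index 1 -> [-6, 3, 12, 28, 25, 27]
Pass 3: scan indices 3..5 for the minimum = 3 comparison(s); min is 12, place at index 2 -> [-6, 3, 12, 28, 25, 27]
Pass 4: scan indices 4..5 for the minimum = 2 comparison(s); min is 25, place at index 3 -> [-6, 3, 12, 25, 28, 27]
Pass 5: scan indices 5..5 for the minimum = 1 comparison(s); min is 27, place at index 4 -> [-6, 3, 12, 25, 27, 28]
Selection sort always scans the whole unsorted suffix, so the count is (n-1) + (n-2) + ... + 1 = n(n-1)/2 = 6*5/2 = 15 regardless of the input order.
Total comparisons: 5 + 4 + 3 + 2 + 1 = 15


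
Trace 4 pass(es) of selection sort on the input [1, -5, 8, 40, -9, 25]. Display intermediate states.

Pass 1: Select minimum -9 at index 4, swap -> [-9, -5, 8, 40, 1, 25]
Pass 2: Select minimum -5 at index 1, swap -> [-9, -5, 8, 40, 1, 25]
Pass 3: Select minimum 1 at index 4, swap -> [-9, -5, 1, 40, 8, 25]
Pass 4: Select minimum 8 at index 4, swap -> [-9, -5, 1, 8, 40, 25]


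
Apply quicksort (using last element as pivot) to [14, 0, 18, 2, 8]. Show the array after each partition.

Partition 1: pivot=8 at index 2 -> [0, 2, 8, 14, 18]
Partition 2: pivot=2 at index 1 -> [0, 2, 8, 14, 18]
Partition 3: pivot=18 at index 4 -> [0, 2, 8, 14, 18]


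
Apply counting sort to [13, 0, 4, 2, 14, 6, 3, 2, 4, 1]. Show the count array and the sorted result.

Count array: [1, 1, 2, 1, 2, 0, 1, 0, 0, 0, 0, 0, 0, 1, 1]
(count[i] = number of elements equal to i)
Cumulative count: [1, 2, 4, 5, 7, 7, 8, 8, 8, 8, 8, 8, 8, 9, 10]
Sorted: [0, 1, 2, 2, 3, 4, 4, 6, 13, 14]


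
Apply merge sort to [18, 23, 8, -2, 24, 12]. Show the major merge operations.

Divide and conquer:
  Merge [23] + [8] -> [8, 23]
  Merge [18] + [8, 23] -> [8, 18, 23]
  Merge [24] + [12] -> [12, 24]
  Merge [-2] + [12, 24] -> [-2, 12, 24]
  Merge [8, 18, 23] + [-2, 12, 24] -> [-2, 8, 12, 18, 23, 24]


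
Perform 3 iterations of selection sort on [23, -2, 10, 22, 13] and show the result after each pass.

Pass 1: Select minimum -2 at index 1, swap -> [-2, 23, 10, 22, 13]
Pass 2: Select minimum 10 at index 2, swap -> [-2, 10, 23, 22, 13]
Pass 3: Select minimum 13 at index 4, swap -> [-2, 10, 13, 22, 23]


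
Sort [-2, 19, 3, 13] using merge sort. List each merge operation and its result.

Divide and conquer:
  Merge [-2] + [19] -> [-2, 19]
  Merge [3] + [13] -> [3, 13]
  Merge [-2, 19] + [3, 13] -> [-2, 3, 13, 19]


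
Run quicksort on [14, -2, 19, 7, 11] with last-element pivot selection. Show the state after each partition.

Partition 1: pivot=11 at index 2 -> [-2, 7, 11, 14, 19]
Partition 2: pivot=7 at index 1 -> [-2, 7, 11, 14, 19]
Partition 3: pivot=19 at index 4 -> [-2, 7, 11, 14, 19]


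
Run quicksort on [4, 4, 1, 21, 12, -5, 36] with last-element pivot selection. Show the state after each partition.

Partition 1: pivot=36 at index 6 -> [4, 4, 1, 21, 12, -5, 36]
Partition 2: pivot=-5 at index 0 -> [-5, 4, 1, 21, 12, 4, 36]
Partition 3: pivot=4 at index 3 -> [-5, 4, 1, 4, 12, 21, 36]
Partition 4: pivot=1 at index 1 -> [-5, 1, 4, 4, 12, 21, 36]
Partition 5: pivot=21 at index 5 -> [-5, 1, 4, 4, 12, 21, 36]


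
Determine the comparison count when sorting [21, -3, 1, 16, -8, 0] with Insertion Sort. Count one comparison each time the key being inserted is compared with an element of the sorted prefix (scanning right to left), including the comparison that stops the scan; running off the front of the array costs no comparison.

Insert -3: 21 > -3 (shift), reached front = 1 comparison(s) -> [-3, 21, 1, 16, -8, 0]
Insert 1: 21 > 1 (shift), -3 <= 1 (stop) = 2 comparison(s) -> [-3, 1, 21, 16, -8, 0]
Insert 16: 21 > 16 (shift), 1 <= 16 (stop) = 2 comparison(s) -> [-3, 1, 16, 21, -8, 0]
Insert -8: 21 > -8 (shift), 16 > -8 (shift), 1 > -8 (shift), -3 > -8 (shift), reached front = 4 comparison(s) -> [-8, -3, 1, 16, 21, 0]
Insert 0: 21 > 0 (shift), 16 > 0 (shift), 1 > 0 (shift), -3 <= 0 (stop) = 4 comparison(s) -> [-8, -3, 0, 1, 16, 21]
Total comparisons: 1 + 2 + 2 + 4 + 4 = 13


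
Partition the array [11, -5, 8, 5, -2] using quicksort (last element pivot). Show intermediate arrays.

Partition 1: pivot=-2 at index 1 -> [-5, -2, 8, 5, 11]
Partition 2: pivot=11 at index 4 -> [-5, -2, 8, 5, 11]
Partition 3: pivot=5 at index 2 -> [-5, -2, 5, 8, 11]


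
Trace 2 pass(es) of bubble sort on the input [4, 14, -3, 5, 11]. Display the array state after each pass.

After pass 1: [4, -3, 5, 11, 14] (3 swaps)
After pass 2: [-3, 4, 5, 11, 14] (1 swaps)
Total swaps: 4


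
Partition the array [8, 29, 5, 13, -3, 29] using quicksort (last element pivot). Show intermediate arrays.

Partition 1: pivot=29 at index 5 -> [8, 29, 5, 13, -3, 29]
Partition 2: pivot=-3 at index 0 -> [-3, 29, 5, 13, 8, 29]
Partition 3: pivot=8 at index 2 -> [-3, 5, 8, 13, 29, 29]
Partition 4: pivot=29 at index 4 -> [-3, 5, 8, 13, 29, 29]


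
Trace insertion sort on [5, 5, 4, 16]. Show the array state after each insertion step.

First element 5 is already 'sorted'
Insert 5: shifted 0 elements -> [5, 5, 4, 16]
Insert 4: shifted 2 elements -> [4, 5, 5, 16]
Insert 16: shifted 0 elements -> [4, 5, 5, 16]


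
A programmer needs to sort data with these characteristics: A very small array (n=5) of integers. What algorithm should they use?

Best choice: Insertion sort
Reason: For tiny inputs the O(n^2) overhead is negligible and insertion sort has minimal constant factors


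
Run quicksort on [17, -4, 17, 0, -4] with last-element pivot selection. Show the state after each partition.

Partition 1: pivot=-4 at index 1 -> [-4, -4, 17, 0, 17]
Partition 2: pivot=17 at index 4 -> [-4, -4, 17, 0, 17]
Partition 3: pivot=0 at index 2 -> [-4, -4, 0, 17, 17]


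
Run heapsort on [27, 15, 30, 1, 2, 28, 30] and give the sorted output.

Build heap: [30, 15, 30, 1, 2, 28, 27]
Extract 30: [30, 15, 28, 1, 2, 27, 30]
Extract 30: [28, 15, 27, 1, 2, 30, 30]
Extract 28: [27, 15, 2, 1, 28, 30, 30]
Extract 27: [15, 1, 2, 27, 28, 30, 30]
Extract 15: [2, 1, 15, 27, 28, 30, 30]
Extract 2: [1, 2, 15, 27, 28, 30, 30]


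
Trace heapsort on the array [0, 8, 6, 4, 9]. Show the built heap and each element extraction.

Build heap: [9, 8, 6, 4, 0]
Extract 9: [8, 4, 6, 0, 9]
Extract 8: [6, 4, 0, 8, 9]
Extract 6: [4, 0, 6, 8, 9]
Extract 4: [0, 4, 6, 8, 9]


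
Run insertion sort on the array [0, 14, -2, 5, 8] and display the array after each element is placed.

First element 0 is already 'sorted'
Insert 14: shifted 0 elements -> [0, 14, -2, 5, 8]
Insert -2: shifted 2 elements -> [-2, 0, 14, 5, 8]
Insert 5: shifted 1 elements -> [-2, 0, 5, 14, 8]
Insert 8: shifted 1 elements -> [-2, 0, 5, 8, 14]


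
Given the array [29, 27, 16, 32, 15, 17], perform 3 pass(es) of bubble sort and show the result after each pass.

After pass 1: [27, 16, 29, 15, 17, 32] (4 swaps)
After pass 2: [16, 27, 15, 17, 29, 32] (3 swaps)
After pass 3: [16, 15, 17, 27, 29, 32] (2 swaps)
Total swaps: 9


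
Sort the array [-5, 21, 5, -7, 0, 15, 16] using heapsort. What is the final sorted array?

Build heap: [21, 0, 16, -7, -5, 15, 5]
Extract 21: [16, 0, 15, -7, -5, 5, 21]
Extract 16: [15, 0, 5, -7, -5, 16, 21]
Extract 15: [5, 0, -5, -7, 15, 16, 21]
Extract 5: [0, -7, -5, 5, 15, 16, 21]
Extract 0: [-5, -7, 0, 5, 15, 16, 21]
Extract -5: [-7, -5, 0, 5, 15, 16, 21]


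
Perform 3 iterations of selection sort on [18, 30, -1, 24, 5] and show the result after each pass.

Pass 1: Select minimum -1 at index 2, swap -> [-1, 30, 18, 24, 5]
Pass 2: Select minimum 5 at index 4, swap -> [-1, 5, 18, 24, 30]
Pass 3: Select minimum 18 at index 2, swap -> [-1, 5, 18, 24, 30]


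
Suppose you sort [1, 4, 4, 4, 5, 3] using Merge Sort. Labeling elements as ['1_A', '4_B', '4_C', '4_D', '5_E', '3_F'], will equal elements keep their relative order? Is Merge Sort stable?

Trace Merge Sort on the labeled array (the key is the number; the letter only tracks identity):
  Merge [4_B] + [4_C] -> [4_B, 4_C]
  Merge [1_A] + [4_B, 4_C] -> [1_A, 4_B, 4_C]
  Merge [5_E] + [3_F] -> [3_F, 5_E]
  Merge [4_D] + [3_F, 5_E] -> [3_F, 4_D, 5_E]
  Merge [1_A, 4_B, 4_C] + [3_F, 4_D, 5_E] -> [1_A, 3_F, 4_B, 4_C, 4_D, 5_E]
Final order: [1_A, 3_F, 4_B, 4_C, 4_D, 5_E]
Equal keys:
  value 4: originally 4_B, 4_C, 4_D; after sorting 4_B, 4_C, 4_D -> order preserved
All equal keys kept their original relative order. Merge Sort is stable: when the heads of the two halves are equal the merge takes from the left half first.
Answer: Stable


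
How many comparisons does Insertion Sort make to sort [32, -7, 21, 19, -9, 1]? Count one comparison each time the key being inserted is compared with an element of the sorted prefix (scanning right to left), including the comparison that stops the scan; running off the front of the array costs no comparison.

Insert -7: 32 > -7 (shift), reached front = 1 comparison(s) -> [-7, 32, 21, 19, -9, 1]
Insert 21: 32 > 21 (shift), -7 <= 21 (stop) = 2 comparison(s) -> [-7, 21, 32, 19, -9, 1]
Insert 19: 32 > 19 (shift), 21 > 19 (shift), -7 <= 19 (stop) = 3 comparison(s) -> [-7, 19, 21, 32, -9, 1]
Insert -9: 32 > -9 (shift), 21 > -9 (shift), 19 > -9 (shift), -7 > -9 (shift), reached front = 4 comparison(s) -> [-9, -7, 19, 21, 32, 1]
Insert 1: 32 > 1 (shift), 21 > 1 (shift), 19 > 1 (shift), -7 <= 1 (stop) = 4 comparison(s) -> [-9, -7, 1, 19, 21, 32]
Total comparisons: 1 + 2 + 3 + 4 + 4 = 14


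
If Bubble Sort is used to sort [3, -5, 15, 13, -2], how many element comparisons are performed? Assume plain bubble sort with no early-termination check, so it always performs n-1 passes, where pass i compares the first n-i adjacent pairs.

Pass 1: compare adjacent pairs (0,1)..(3,4) = 4 comparison(s), 3 swap(s) -> [-5, 3, 13, -2, 15]
Pass 2: compare adjacent pairs (0,1)..(2,3) = 3 comparison(s), 1 swap(s) -> [-5, 3, -2, 13, 15]
Pass 3: compare adjacent pairs (0,1)..(1,2) = 2 comparison(s), 1 swap(s) -> [-5, -2, 3, 13, 15]
Pass 4: compare adjacent pairs (0,1)..(0,1) = 1 comparison(s), 0 swap(s) -> [-5, -2, 3, 13, 15]
Total comparisons: 4 + 3 + 2 + 1 = 10


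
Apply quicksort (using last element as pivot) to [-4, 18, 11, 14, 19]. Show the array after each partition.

Partition 1: pivot=19 at index 4 -> [-4, 18, 11, 14, 19]
Partition 2: pivot=14 at index 2 -> [-4, 11, 14, 18, 19]
Partition 3: pivot=11 at index 1 -> [-4, 11, 14, 18, 19]


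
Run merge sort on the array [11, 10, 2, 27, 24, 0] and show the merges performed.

Divide and conquer:
  Merge [10] + [2] -> [2, 10]
  Merge [11] + [2, 10] -> [2, 10, 11]
  Merge [24] + [0] -> [0, 24]
  Merge [27] + [0, 24] -> [0, 24, 27]
  Merge [2, 10, 11] + [0, 24, 27] -> [0, 2, 10, 11, 24, 27]


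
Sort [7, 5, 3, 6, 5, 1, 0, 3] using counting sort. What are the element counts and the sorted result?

Count array: [1, 1, 0, 2, 0, 2, 1, 1]
(count[i] = number of elements equal to i)
Cumulative count: [1, 2, 2, 4, 4, 6, 7, 8]
Sorted: [0, 1, 3, 3, 5, 5, 6, 7]


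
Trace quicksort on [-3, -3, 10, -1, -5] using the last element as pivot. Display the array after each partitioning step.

Partition 1: pivot=-5 at index 0 -> [-5, -3, 10, -1, -3]
Partition 2: pivot=-3 at index 2 -> [-5, -3, -3, -1, 10]
Partition 3: pivot=10 at index 4 -> [-5, -3, -3, -1, 10]


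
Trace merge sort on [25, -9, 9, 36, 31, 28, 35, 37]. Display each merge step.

Divide and conquer:
  Merge [25] + [-9] -> [-9, 25]
  Merge [9] + [36] -> [9, 36]
  Merge [-9, 25] + [9, 36] -> [-9, 9, 25, 36]
  Merge [31] + [28] -> [28, 31]
  Merge [35] + [37] -> [35, 37]
  Merge [28, 31] + [35, 37] -> [28, 31, 35, 37]
  Merge [-9, 9, 25, 36] + [28, 31, 35, 37] -> [-9, 9, 25, 28, 31, 35, 36, 37]


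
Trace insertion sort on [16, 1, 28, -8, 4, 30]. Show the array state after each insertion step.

First element 16 is already 'sorted'
Insert 1: shifted 1 elements -> [1, 16, 28, -8, 4, 30]
Insert 28: shifted 0 elements -> [1, 16, 28, -8, 4, 30]
Insert -8: shifted 3 elements -> [-8, 1, 16, 28, 4, 30]
Insert 4: shifted 2 elements -> [-8, 1, 4, 16, 28, 30]
Insert 30: shifted 0 elements -> [-8, 1, 4, 16, 28, 30]


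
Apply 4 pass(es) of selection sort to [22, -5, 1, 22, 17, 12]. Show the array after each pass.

Pass 1: Select minimum -5 at index 1, swap -> [-5, 22, 1, 22, 17, 12]
Pass 2: Select minimum 1 at index 2, swap -> [-5, 1, 22, 22, 17, 12]
Pass 3: Select minimum 12 at index 5, swap -> [-5, 1, 12, 22, 17, 22]
Pass 4: Select minimum 17 at index 4, swap -> [-5, 1, 12, 17, 22, 22]


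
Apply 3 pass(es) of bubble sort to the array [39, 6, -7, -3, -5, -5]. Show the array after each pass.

After pass 1: [6, -7, -3, -5, -5, 39] (5 swaps)
After pass 2: [-7, -3, -5, -5, 6, 39] (4 swaps)
After pass 3: [-7, -5, -5, -3, 6, 39] (2 swaps)
Total swaps: 11


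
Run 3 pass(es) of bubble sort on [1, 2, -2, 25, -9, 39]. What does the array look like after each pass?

After pass 1: [1, -2, 2, -9, 25, 39] (2 swaps)
After pass 2: [-2, 1, -9, 2, 25, 39] (2 swaps)
After pass 3: [-2, -9, 1, 2, 25, 39] (1 swaps)
Total swaps: 5


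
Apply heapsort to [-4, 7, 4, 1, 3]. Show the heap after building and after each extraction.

Build heap: [7, 3, 4, 1, -4]
Extract 7: [4, 3, -4, 1, 7]
Extract 4: [3, 1, -4, 4, 7]
Extract 3: [1, -4, 3, 4, 7]
Extract 1: [-4, 1, 3, 4, 7]


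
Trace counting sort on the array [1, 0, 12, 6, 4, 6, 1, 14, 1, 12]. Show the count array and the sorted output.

Count array: [1, 3, 0, 0, 1, 0, 2, 0, 0, 0, 0, 0, 2, 0, 1]
(count[i] = number of elements equal to i)
Cumulative count: [1, 4, 4, 4, 5, 5, 7, 7, 7, 7, 7, 7, 9, 9, 10]
Sorted: [0, 1, 1, 1, 4, 6, 6, 12, 12, 14]


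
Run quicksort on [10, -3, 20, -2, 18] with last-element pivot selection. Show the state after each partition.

Partition 1: pivot=18 at index 3 -> [10, -3, -2, 18, 20]
Partition 2: pivot=-2 at index 1 -> [-3, -2, 10, 18, 20]


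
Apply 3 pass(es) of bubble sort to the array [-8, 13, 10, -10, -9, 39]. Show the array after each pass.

After pass 1: [-8, 10, -10, -9, 13, 39] (3 swaps)
After pass 2: [-8, -10, -9, 10, 13, 39] (2 swaps)
After pass 3: [-10, -9, -8, 10, 13, 39] (2 swaps)
Total swaps: 7


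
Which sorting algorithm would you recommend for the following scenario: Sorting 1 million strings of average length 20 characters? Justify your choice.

Best choice: MSD radix sort or Mergesort
Reason: MSD radix sort is a non-comparison sort that buckets the strings by successive character positions, running in time proportional to the total number of characters examined rather than O(n log n) string comparisons; mergesort is a stable O(n log n)-comparison alternative that works for arbitrary variable-length keys


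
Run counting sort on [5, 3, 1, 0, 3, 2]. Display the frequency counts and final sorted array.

Count array: [1, 1, 1, 2, 0, 1]
(count[i] = number of elements equal to i)
Cumulative count: [1, 2, 3, 5, 5, 6]
Sorted: [0, 1, 2, 3, 3, 5]


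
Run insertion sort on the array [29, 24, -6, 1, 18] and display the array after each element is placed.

First element 29 is already 'sorted'
Insert 24: shifted 1 elements -> [24, 29, -6, 1, 18]
Insert -6: shifted 2 elements -> [-6, 24, 29, 1, 18]
Insert 1: shifted 2 elements -> [-6, 1, 24, 29, 18]
Insert 18: shifted 2 elements -> [-6, 1, 18, 24, 29]


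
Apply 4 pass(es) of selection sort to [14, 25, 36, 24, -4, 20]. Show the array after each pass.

Pass 1: Select minimum -4 at index 4, swap -> [-4, 25, 36, 24, 14, 20]
Pass 2: Select minimum 14 at index 4, swap -> [-4, 14, 36, 24, 25, 20]
Pass 3: Select minimum 20 at index 5, swap -> [-4, 14, 20, 24, 25, 36]
Pass 4: Select minimum 24 at index 3, swap -> [-4, 14, 20, 24, 25, 36]


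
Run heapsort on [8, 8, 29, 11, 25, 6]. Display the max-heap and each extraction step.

Build heap: [29, 25, 8, 11, 8, 6]
Extract 29: [25, 11, 8, 6, 8, 29]
Extract 25: [11, 8, 8, 6, 25, 29]
Extract 11: [8, 6, 8, 11, 25, 29]
Extract 8: [8, 6, 8, 11, 25, 29]
Extract 8: [6, 8, 8, 11, 25, 29]


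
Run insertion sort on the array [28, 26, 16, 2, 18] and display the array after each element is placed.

First element 28 is already 'sorted'
Insert 26: shifted 1 elements -> [26, 28, 16, 2, 18]
Insert 16: shifted 2 elements -> [16, 26, 28, 2, 18]
Insert 2: shifted 3 elements -> [2, 16, 26, 28, 18]
Insert 18: shifted 2 elements -> [2, 16, 18, 26, 28]


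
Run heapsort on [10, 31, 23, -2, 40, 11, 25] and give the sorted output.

Build heap: [40, 31, 25, -2, 10, 11, 23]
Extract 40: [31, 23, 25, -2, 10, 11, 40]
Extract 31: [25, 23, 11, -2, 10, 31, 40]
Extract 25: [23, 10, 11, -2, 25, 31, 40]
Extract 23: [11, 10, -2, 23, 25, 31, 40]
Extract 11: [10, -2, 11, 23, 25, 31, 40]
Extract 10: [-2, 10, 11, 23, 25, 31, 40]


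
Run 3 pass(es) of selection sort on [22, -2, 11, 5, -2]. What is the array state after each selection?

Pass 1: Select minimum -2 at index 1, swap -> [-2, 22, 11, 5, -2]
Pass 2: Select minimum -2 at index 4, swap -> [-2, -2, 11, 5, 22]
Pass 3: Select minimum 5 at index 3, swap -> [-2, -2, 5, 11, 22]
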